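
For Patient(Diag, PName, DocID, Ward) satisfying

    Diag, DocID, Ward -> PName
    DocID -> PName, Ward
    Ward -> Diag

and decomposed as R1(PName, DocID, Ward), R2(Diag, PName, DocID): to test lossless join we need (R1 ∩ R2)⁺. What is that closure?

R1 ∩ R2 = {PName, DocID}.
DocID → PName, Ward applies, adding Ward
Ward → Diag applies, adding Diag
Closure: {Diag, PName, DocID, Ward}.

Diag, PName, DocID, Ward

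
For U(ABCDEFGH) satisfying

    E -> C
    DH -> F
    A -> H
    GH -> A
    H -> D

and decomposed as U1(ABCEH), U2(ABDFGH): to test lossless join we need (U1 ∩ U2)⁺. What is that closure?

ABDFH

U1 ∩ U2 = {ABH}.
H → D applies, adding D
DH → F applies, adding F
Closure: {ABDFH}.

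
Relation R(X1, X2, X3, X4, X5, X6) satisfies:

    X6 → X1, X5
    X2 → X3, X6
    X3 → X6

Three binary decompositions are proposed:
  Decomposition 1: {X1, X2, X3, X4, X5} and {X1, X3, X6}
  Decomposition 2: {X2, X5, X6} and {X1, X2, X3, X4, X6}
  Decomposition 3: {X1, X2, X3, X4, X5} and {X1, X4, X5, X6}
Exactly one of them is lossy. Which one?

Decomposition 1: common = {X1, X3}, closure = {X1, X3, X5, X6} → lossless.
Decomposition 2: common = {X2, X6}, closure = {X1, X2, X3, X5, X6} → lossless.
Decomposition 3: common = {X1, X4, X5}, closure = {X1, X4, X5} → lossy.

Decomposition 3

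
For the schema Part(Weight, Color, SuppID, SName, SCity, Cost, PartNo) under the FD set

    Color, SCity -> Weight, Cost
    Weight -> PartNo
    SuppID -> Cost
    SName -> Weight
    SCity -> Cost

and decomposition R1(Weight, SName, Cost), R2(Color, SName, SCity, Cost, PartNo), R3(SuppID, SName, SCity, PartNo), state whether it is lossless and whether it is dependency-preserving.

lossy and not dependency-preserving

Lossless test (chase): Rows 1 and 2 agree on SName; apply SName→Weight and equate their Weight entries. Rows 1 and 3 agree on SName; apply SName→Weight and equate their Weight entries. Rows 2 and 3 agree on SCity; apply SCity→Cost and equate their Cost entries. Rows 1 and 2 agree on Weight; apply Weight→PartNo and equate their PartNo entries. No row becomes fully distinguished — the join is lossy.
Dependency preservation: the restricted closure of {Color, SCity} across the fragments never reaches {Weight, Cost}, so Color, SCity → Weight, Cost cannot be enforced without a join — not preserved.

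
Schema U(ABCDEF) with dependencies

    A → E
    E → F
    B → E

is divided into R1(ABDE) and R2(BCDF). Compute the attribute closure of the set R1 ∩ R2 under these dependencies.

BDEF

R1 ∩ R2 = {BD}.
B → E applies, adding E
E → F applies, adding F
Closure: {BDEF}.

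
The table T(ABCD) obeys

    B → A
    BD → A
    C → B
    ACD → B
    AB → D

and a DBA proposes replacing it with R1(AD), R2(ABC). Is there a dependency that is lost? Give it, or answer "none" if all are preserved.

AB → D

Check AB → D: no single fragment contains all of {ABD}, and the restricted closure of {AB} across the fragments never reaches {D}.
B → A is preserved.
BD → A is preserved.
C → B is preserved.
ACD → B is preserved.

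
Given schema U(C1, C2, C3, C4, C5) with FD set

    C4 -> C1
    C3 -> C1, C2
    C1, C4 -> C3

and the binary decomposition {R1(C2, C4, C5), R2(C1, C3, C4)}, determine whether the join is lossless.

Yes

Common attributes: R1 ∩ R2 = {C4}.
Closure of {C4}: C4 → C1 applies, adding C1; C1, C4 → C3 applies, adding C3; C3 → C1, C2 applies, adding C2. So (C4)⁺ = {C1, C2, C3, C4}.
This closure contains every attribute of R2, so R1 ∩ R2 → R2. The join is lossless.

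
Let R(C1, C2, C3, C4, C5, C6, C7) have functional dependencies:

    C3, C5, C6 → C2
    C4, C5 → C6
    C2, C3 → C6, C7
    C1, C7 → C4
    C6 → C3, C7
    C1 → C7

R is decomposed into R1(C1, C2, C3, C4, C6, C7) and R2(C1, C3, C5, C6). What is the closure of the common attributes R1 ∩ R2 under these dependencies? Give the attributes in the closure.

C1, C3, C4, C6, C7

R1 ∩ R2 = {C1, C3, C6}.
C6 → C3, C7 applies, adding C7
C1, C7 → C4 applies, adding C4
Closure: {C1, C3, C4, C6, C7}.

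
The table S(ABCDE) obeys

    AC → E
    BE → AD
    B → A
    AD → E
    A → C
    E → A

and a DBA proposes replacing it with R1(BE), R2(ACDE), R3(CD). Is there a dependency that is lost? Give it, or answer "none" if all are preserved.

BE → AD

Check BE → AD: no single fragment contains all of {ABDE}, and the restricted closure of {BE} across the fragments never reaches {AD}.
AC → E is preserved.
B → A is preserved.
AD → E is preserved.
A → C is preserved.
E → A is preserved.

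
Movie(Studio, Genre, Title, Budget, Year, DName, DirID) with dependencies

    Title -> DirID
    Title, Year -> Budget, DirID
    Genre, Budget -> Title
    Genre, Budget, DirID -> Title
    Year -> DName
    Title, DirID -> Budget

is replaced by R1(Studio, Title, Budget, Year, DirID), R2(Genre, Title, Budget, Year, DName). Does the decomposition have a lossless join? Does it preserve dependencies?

lossy but dependency-preserving

Lossless test: (Title, Budget, Year)⁺ = {Title, Budget, Year, DName, DirID}, which is a superkey of neither fragment — lossy.
Dependency preservation: Genre, Budget, DirID → Title is not contained in any single fragment, but the restricted closure of its left-hand side across the fragments still reaches the right-hand side; the remaining FDs each lie inside some fragment. All dependencies are preserved.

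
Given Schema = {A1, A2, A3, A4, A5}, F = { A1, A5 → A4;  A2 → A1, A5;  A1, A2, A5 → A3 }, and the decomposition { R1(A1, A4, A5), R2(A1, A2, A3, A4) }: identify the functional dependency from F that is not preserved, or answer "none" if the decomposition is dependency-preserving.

Check A2 → A1, A5: no single fragment contains all of {A1, A2, A5}, and the restricted closure of {A2} across the fragments never reaches {A1, A5}.
A1, A5 → A4 is preserved.
A1, A2, A5 → A3 is preserved.

A2 → A1, A5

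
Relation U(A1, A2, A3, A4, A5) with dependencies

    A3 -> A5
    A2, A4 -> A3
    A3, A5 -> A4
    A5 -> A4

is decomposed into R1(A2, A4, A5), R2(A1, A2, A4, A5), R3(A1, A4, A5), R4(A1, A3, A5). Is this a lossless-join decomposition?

No

Chase test. Columns are A1, A2, A3, A4, A5; row i has aⱼ where attribute j ∈ Ri, else bᵢⱼ.
Initial tableau (one row per fragment):
  row 1: b11 a2 b13 a4 a5
  row 2: a1 a2 b23 a4 a5
  row 3: a1 b32 b33 a4 a5
  row 4: a1 b42 a3 b44 a5
Rows 1 and 2 agree on A2, A4; apply A2, A4→A3 and equate their A3 entries.
Rows 1 and 4 agree on A5; apply A5→A4 and equate their A4 entries.
No row becomes fully distinguished — the join is lossy.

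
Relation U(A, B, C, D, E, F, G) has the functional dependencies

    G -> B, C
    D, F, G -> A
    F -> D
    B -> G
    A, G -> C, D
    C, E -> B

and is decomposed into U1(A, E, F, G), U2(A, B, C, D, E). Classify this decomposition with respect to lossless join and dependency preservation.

lossy and not dependency-preserving

Lossless test: (A, E)⁺ = {A, E}, which is a superkey of neither fragment — lossy.
Dependency preservation: the restricted closure of {G} across the fragments never reaches {B, C}, so G → B, C cannot be enforced without a join — not preserved.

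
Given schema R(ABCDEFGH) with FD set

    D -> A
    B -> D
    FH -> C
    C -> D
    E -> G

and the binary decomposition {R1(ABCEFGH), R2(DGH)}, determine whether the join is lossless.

No

Common attributes: R1 ∩ R2 = {GH}.
No dependency enlarges {GH}, so (GH)⁺ = {GH}.
The closure contains neither all of R1 = {ABCEFGH} nor all of R2 = {DGH}, so the common attributes are not a superkey of either fragment. The join is lossy.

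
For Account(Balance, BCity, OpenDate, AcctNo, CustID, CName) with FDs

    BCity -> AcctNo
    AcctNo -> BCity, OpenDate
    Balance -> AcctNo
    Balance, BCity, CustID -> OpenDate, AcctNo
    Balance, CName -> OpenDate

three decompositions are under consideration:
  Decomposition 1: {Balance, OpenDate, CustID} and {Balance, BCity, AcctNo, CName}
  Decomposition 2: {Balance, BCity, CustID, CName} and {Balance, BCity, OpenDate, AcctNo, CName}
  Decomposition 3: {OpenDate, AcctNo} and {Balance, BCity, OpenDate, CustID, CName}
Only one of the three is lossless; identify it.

Decomposition 2

Decomposition 1: common = {Balance}, closure = {Balance, BCity, OpenDate, AcctNo} → lossy.
Decomposition 2: common = {Balance, BCity, CName}, closure = {Balance, BCity, OpenDate, AcctNo, CName} → lossless.
Decomposition 3: common = {OpenDate}, closure = {OpenDate} → lossy.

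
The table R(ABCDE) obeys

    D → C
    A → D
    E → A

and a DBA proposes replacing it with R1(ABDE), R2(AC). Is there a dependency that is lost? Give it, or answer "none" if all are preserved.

Check D → C: no single fragment contains all of {CD}, and the restricted closure of {D} across the fragments never reaches {C}.
A → D is preserved.
E → A is preserved.

D → C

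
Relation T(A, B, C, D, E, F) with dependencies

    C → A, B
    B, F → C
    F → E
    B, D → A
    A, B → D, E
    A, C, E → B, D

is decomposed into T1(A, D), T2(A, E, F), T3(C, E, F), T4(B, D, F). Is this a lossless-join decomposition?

No

Chase test. Columns are A, B, C, D, E, F; row i has aⱼ where attribute j ∈ Ti, else bᵢⱼ.
Initial tableau (one row per fragment):
  row 1: a1 b12 b13 a4 b15 b16
  row 2: a1 b22 b23 b24 a5 a6
  row 3: b31 b32 a3 b34 a5 a6
  row 4: b41 a2 b43 a4 b45 a6
Rows 2 and 4 agree on F; apply F→E and equate their E entries.
No row becomes fully distinguished — the join is lossy.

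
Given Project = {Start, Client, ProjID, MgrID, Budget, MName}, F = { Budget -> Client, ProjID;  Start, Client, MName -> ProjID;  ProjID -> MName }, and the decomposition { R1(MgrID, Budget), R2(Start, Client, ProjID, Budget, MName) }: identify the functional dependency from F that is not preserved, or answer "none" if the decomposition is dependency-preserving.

none

Budget → Client, ProjID lies within R2.
Start, Client, MName → ProjID lies within R2.
ProjID → MName lies within R2.
Every dependency is enforceable on the fragments, so the decomposition is dependency-preserving.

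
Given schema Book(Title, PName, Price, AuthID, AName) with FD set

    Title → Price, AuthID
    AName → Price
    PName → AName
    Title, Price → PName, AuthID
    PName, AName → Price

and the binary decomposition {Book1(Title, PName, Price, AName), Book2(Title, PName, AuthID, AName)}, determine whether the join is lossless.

Yes

Common attributes: Book1 ∩ Book2 = {Title, PName, AName}.
Closure of {Title, PName, AName}: Title → Price, AuthID applies, adding Price, AuthID. So (Title, PName, AName)⁺ = {Title, PName, Price, AuthID, AName}.
This closure contains every attribute of Book1, so Book1 ∩ Book2 → Book1. The join is lossless.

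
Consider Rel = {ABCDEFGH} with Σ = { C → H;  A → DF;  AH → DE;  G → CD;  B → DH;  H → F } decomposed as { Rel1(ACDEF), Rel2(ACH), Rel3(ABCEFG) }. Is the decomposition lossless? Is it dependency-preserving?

lossless but not dependency-preserving

Lossless test (chase): Rows 1 and 2 agree on C; apply C→H and equate their H entries. Rows 1 and 3 agree on C; apply C→H and equate their H entries. Rows 1 and 2 agree on A; apply A→DF and equate their DF entries. Rows 1 and 3 agree on A; apply A→DF and equate their DF entries. Rows 1 and 2 agree on AH; apply AH→DE and equate their DE entries. Row 3 is now all distinguished symbols — the join is lossless.
Dependency preservation: the restricted closure of {AH} across the fragments never reaches {DE}, so AH → DE cannot be enforced without a join — not preserved.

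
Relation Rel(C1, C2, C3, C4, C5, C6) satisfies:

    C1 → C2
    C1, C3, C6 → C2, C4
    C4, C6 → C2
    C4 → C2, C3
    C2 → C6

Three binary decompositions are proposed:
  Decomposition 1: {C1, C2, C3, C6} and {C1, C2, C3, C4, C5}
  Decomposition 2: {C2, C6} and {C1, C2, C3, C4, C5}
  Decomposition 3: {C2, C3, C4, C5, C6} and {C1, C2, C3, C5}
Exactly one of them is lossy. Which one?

Decomposition 3

Decomposition 1: common = {C1, C2, C3}, closure = {C1, C2, C3, C4, C6} → lossless.
Decomposition 2: common = {C2}, closure = {C2, C6} → lossless.
Decomposition 3: common = {C2, C3, C5}, closure = {C2, C3, C5, C6} → lossy.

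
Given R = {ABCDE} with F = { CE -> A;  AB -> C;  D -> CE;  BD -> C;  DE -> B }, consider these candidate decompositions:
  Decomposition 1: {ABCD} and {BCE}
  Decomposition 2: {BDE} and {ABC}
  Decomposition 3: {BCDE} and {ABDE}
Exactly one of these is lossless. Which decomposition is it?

Decomposition 3

Decomposition 1: common = {BC}, closure = {BC} → lossy.
Decomposition 2: common = {B}, closure = {B} → lossy.
Decomposition 3: common = {BDE}, closure = {ABCDE} → lossless.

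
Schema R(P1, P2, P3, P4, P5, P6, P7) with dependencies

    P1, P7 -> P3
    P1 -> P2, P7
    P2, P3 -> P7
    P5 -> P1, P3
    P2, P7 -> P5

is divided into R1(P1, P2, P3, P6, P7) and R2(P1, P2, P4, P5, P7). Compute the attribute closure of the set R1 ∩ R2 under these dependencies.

P1, P2, P3, P5, P7

R1 ∩ R2 = {P1, P2, P7}.
P1, P7 → P3 applies, adding P3
P2, P7 → P5 applies, adding P5
Closure: {P1, P2, P3, P5, P7}.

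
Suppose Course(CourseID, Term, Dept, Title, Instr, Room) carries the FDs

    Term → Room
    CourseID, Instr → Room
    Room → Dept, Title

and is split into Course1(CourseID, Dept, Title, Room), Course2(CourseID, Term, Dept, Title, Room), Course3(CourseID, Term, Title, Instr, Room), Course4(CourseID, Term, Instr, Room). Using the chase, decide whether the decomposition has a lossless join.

Yes

Chase test. Columns are CourseID, Term, Dept, Title, Instr, Room; row i has aⱼ where attribute j ∈ Coursei, else bᵢⱼ.
Initial tableau (one row per fragment):
  row 1: a1 b12 a3 a4 b15 a6
  row 2: a1 a2 a3 a4 b25 a6
  row 3: a1 a2 b33 a4 a5 a6
  row 4: a1 a2 b43 b44 a5 a6
Rows 1 and 3 agree on Room; apply Room→Dept, Title and equate their Dept, Title entries.
Rows 1 and 4 agree on Room; apply Room→Dept, Title and equate their Dept, Title entries.
Row 3 is now all distinguished symbols — the join is lossless.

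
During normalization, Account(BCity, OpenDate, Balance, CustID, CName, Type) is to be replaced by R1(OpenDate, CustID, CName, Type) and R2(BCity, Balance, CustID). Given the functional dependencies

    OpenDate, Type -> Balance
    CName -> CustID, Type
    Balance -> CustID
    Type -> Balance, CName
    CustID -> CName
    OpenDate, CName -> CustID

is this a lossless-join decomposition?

No

Common attributes: R1 ∩ R2 = {CustID}.
Closure of {CustID}: CustID → CName applies, adding CName; CName → CustID, Type applies, adding Type; Type → Balance, CName applies, adding Balance. So (CustID)⁺ = {Balance, CustID, CName, Type}.
The closure contains neither all of R1 = {OpenDate, CustID, CName, Type} nor all of R2 = {BCity, Balance, CustID}, so the common attributes are not a superkey of either fragment. The join is lossy.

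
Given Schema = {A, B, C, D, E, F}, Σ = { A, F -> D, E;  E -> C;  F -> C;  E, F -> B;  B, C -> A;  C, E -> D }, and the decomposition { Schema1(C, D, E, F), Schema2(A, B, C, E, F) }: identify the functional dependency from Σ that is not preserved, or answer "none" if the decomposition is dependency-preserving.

none

A, F → D, E: restricted closure across fragments reaches D, E.
E → C lies within Schema1.
F → C lies within Schema1.
E, F → B lies within Schema2.
B, C → A lies within Schema2.
C, E → D lies within Schema1.
Every dependency is enforceable on the fragments, so the decomposition is dependency-preserving.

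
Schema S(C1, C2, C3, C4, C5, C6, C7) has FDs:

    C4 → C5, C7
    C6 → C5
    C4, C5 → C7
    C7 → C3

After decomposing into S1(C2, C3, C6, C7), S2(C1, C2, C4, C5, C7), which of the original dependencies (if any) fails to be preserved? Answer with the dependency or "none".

Check C6 → C5: no single fragment contains all of {C5, C6}, and the restricted closure of {C6} across the fragments never reaches {C5}.
C4 → C5, C7 is preserved.
C4, C5 → C7 is preserved.
C7 → C3 is preserved.

C6 → C5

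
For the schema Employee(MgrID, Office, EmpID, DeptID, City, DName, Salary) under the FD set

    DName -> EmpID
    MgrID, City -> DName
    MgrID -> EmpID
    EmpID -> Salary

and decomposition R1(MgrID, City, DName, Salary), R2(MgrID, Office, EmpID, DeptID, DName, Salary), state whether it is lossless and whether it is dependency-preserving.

Lossless test: (MgrID, DName, Salary)⁺ = {MgrID, EmpID, DName, Salary}, which is a superkey of neither fragment — lossy.
Dependency preservation: every FD's attributes lie within a single fragment, so each can be enforced locally — preserved.

lossy but dependency-preserving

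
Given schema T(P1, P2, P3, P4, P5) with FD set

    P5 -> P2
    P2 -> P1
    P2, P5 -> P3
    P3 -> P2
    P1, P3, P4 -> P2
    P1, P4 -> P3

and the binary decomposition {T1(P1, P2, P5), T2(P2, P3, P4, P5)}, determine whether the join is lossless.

Common attributes: T1 ∩ T2 = {P2, P5}.
Closure of {P2, P5}: P2 → P1 applies, adding P1; P2, P5 → P3 applies, adding P3. So (P2, P5)⁺ = {P1, P2, P3, P5}.
This closure contains every attribute of T1, so T1 ∩ T2 → T1. The join is lossless.

Yes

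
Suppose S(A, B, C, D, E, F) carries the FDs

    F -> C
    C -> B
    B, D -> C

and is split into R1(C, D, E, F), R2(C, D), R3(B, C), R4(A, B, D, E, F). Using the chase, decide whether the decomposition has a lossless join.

Yes

Chase test. Columns are A, B, C, D, E, F; row i has aⱼ where attribute j ∈ Ri, else bᵢⱼ.
Initial tableau (one row per fragment):
  row 1: b11 b12 a3 a4 a5 a6
  row 2: b21 b22 a3 a4 b25 b26
  row 3: b31 a2 a3 b34 b35 b36
  row 4: a1 a2 b43 a4 a5 a6
Rows 1 and 4 agree on F; apply F→C and equate their C entries.
Rows 1 and 2 agree on C; apply C→B and equate their B entries.
Rows 1 and 3 agree on C; apply C→B and equate their B entries.
Row 4 is now all distinguished symbols — the join is lossless.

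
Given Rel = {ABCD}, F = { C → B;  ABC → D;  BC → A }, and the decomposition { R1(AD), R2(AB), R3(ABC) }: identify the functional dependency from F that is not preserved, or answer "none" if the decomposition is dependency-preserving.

ABC → D

Check ABC → D: no single fragment contains all of {ABCD}, and the restricted closure of {ABC} across the fragments never reaches {D}.
C → B is preserved.
BC → A is preserved.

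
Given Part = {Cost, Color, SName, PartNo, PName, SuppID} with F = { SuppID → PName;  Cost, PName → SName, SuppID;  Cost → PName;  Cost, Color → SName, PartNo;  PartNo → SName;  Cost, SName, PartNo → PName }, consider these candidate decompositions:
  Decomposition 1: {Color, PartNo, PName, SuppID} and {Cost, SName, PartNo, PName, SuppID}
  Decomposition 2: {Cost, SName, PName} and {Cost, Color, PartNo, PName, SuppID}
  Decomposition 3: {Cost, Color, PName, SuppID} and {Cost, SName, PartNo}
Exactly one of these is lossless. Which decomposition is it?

Decomposition 1: common = {PartNo, PName, SuppID}, closure = {SName, PartNo, PName, SuppID} → lossy.
Decomposition 2: common = {Cost, PName}, closure = {Cost, SName, PName, SuppID} → lossless.
Decomposition 3: common = {Cost}, closure = {Cost, SName, PName, SuppID} → lossy.

Decomposition 2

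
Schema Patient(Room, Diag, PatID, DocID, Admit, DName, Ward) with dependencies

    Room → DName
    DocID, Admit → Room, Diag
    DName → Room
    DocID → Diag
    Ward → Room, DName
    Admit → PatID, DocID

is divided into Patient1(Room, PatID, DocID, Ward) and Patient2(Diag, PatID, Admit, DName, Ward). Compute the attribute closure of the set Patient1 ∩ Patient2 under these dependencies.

Patient1 ∩ Patient2 = {PatID, Ward}.
Ward → Room, DName applies, adding Room, DName
Closure: {Room, PatID, DName, Ward}.

Room, PatID, DName, Ward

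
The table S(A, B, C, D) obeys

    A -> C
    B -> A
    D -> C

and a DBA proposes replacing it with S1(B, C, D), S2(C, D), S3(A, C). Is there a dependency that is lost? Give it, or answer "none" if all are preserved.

B -> A

Check B → A: no single fragment contains all of {A, B}, and the restricted closure of {B} across the fragments never reaches {A}.
A → C is preserved.
D → C is preserved.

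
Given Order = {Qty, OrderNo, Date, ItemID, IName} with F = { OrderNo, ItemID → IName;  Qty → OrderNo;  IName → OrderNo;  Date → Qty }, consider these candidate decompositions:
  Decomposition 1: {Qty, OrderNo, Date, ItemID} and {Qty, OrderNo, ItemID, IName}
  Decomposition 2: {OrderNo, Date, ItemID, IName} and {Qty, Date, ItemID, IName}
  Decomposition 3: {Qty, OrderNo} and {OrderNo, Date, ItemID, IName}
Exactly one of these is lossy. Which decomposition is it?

Decomposition 3

Decomposition 1: common = {Qty, OrderNo, ItemID}, closure = {Qty, OrderNo, ItemID, IName} → lossless.
Decomposition 2: common = {Date, ItemID, IName}, closure = {Qty, OrderNo, Date, ItemID, IName} → lossless.
Decomposition 3: common = {OrderNo}, closure = {OrderNo} → lossy.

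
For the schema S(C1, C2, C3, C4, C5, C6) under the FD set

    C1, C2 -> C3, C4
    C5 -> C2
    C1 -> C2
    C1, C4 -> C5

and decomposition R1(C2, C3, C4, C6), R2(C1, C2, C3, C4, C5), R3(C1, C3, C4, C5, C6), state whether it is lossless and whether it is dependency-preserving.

lossless and dependency-preserving

Lossless test (chase): Rows 2 and 3 agree on C5; apply C5→C2 and equate their C2 entries. Row 3 is now all distinguished symbols — the join is lossless.
Dependency preservation: every FD's attributes lie within a single fragment, so each can be enforced locally — preserved.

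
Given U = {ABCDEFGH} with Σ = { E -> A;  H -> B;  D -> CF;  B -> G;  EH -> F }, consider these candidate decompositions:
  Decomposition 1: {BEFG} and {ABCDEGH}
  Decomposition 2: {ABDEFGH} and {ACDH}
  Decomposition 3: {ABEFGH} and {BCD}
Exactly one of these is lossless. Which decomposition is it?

Decomposition 1: common = {BEG}, closure = {ABEG} → lossy.
Decomposition 2: common = {ADH}, closure = {ABCDFGH} → lossless.
Decomposition 3: common = {B}, closure = {BG} → lossy.

Decomposition 2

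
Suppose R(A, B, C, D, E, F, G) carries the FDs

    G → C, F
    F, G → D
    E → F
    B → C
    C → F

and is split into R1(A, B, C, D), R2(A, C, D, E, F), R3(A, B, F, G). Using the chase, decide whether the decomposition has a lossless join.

Chase test. Columns are A, B, C, D, E, F, G; row i has aⱼ where attribute j ∈ Ri, else bᵢⱼ.
Initial tableau (one row per fragment):
  row 1: a1 a2 a3 a4 b15 b16 b17
  row 2: a1 b22 a3 a4 a5 a6 b27
  row 3: a1 a2 b33 b34 b35 a6 a7
Rows 1 and 3 agree on B; apply B→C and equate their C entries.
Rows 1 and 2 agree on C; apply C→F and equate their F entries.
No row becomes fully distinguished — the join is lossy.

No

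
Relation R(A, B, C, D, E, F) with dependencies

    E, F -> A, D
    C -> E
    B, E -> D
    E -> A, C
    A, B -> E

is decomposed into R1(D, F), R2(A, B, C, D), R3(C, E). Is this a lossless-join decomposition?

No

Chase test. Columns are A, B, C, D, E, F; row i has aⱼ where attribute j ∈ Ri, else bᵢⱼ.
Initial tableau (one row per fragment):
  row 1: b11 b12 b13 a4 b15 a6
  row 2: a1 a2 a3 a4 b25 b26
  row 3: b31 b32 a3 b34 a5 b36
Rows 2 and 3 agree on C; apply C→E and equate their E entries.
Rows 2 and 3 agree on E; apply E→A, C and equate their A, C entries.
No row becomes fully distinguished — the join is lossy.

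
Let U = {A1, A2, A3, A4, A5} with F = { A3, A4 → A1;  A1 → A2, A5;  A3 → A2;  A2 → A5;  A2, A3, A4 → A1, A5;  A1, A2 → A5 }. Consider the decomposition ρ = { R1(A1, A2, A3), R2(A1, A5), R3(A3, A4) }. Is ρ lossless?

No

Chase test. Columns are A1, A2, A3, A4, A5; row i has aⱼ where attribute j ∈ Ri, else bᵢⱼ.
Initial tableau (one row per fragment):
  row 1: a1 a2 a3 b14 b15
  row 2: a1 b22 b23 b24 a5
  row 3: b31 b32 a3 a4 b35
Rows 1 and 2 agree on A1; apply A1→A2, A5 and equate their A2, A5 entries.
Rows 1 and 3 agree on A3; apply A3→A2 and equate their A2 entries.
Rows 1 and 3 agree on A2; apply A2→A5 and equate their A5 entries.
No row becomes fully distinguished — the join is lossy.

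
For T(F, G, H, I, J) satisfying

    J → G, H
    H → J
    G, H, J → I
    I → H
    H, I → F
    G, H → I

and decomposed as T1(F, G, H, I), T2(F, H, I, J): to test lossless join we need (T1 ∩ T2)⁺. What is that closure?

F, G, H, I, J

T1 ∩ T2 = {F, H, I}.
H → J applies, adding J
J → G, H applies, adding G
Closure: {F, G, H, I, J}.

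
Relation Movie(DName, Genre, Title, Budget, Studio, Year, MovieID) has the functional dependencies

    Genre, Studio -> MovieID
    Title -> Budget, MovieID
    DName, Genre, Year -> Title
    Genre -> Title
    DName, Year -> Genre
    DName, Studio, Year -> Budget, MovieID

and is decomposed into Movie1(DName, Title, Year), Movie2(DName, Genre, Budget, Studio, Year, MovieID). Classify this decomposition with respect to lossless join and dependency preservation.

Lossless test: (DName, Year)⁺ = {DName, Genre, Title, Budget, Year, MovieID}, which contains all of one fragment — lossless.
Dependency preservation: the restricted closure of {Title} across the fragments never reaches {Budget, MovieID}, so Title → Budget, MovieID cannot be enforced without a join — not preserved.

lossless but not dependency-preserving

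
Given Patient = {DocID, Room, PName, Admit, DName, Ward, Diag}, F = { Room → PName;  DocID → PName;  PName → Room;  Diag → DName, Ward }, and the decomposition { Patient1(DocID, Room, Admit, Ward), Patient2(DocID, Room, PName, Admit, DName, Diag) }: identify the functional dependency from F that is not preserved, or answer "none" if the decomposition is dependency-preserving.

Check Diag → DName, Ward: no single fragment contains all of {DName, Ward, Diag}, and the restricted closure of {Diag} across the fragments never reaches {DName, Ward}.
Room → PName is preserved.
DocID → PName is preserved.
PName → Room is preserved.

Diag → DName, Ward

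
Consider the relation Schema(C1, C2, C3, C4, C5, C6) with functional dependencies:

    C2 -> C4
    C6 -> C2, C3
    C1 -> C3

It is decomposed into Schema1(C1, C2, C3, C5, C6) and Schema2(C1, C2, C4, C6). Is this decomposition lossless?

Common attributes: Schema1 ∩ Schema2 = {C1, C2, C6}.
Closure of {C1, C2, C6}: C2 → C4 applies, adding C4; C6 → C2, C3 applies, adding C3. So (C1, C2, C6)⁺ = {C1, C2, C3, C4, C6}.
This closure contains every attribute of Schema2, so Schema1 ∩ Schema2 → Schema2. The join is lossless.

Yes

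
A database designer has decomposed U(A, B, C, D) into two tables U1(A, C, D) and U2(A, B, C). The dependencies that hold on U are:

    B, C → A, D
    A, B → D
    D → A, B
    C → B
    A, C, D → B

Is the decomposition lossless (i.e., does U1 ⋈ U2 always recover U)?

Common attributes: U1 ∩ U2 = {A, C}.
Closure of {A, C}: C → B applies, adding B; B, C → A, D applies, adding D. So (A, C)⁺ = {A, B, C, D}.
This closure contains every attribute of U1, so U1 ∩ U2 → U1. The join is lossless.

Yes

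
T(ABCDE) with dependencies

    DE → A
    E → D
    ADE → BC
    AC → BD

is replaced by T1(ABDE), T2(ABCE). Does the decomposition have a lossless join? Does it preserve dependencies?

lossless but not dependency-preserving

Lossless test: (ABE)⁺ = {ABCDE}, which contains all of one fragment — lossless.
Dependency preservation: the restricted closure of {AC} across the fragments never reaches {BD}, so AC → BD cannot be enforced without a join — not preserved.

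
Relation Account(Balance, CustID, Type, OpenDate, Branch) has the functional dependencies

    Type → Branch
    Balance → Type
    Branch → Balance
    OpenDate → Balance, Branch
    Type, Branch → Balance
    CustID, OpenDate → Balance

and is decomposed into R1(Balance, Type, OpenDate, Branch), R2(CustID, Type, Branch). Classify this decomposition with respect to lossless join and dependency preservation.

Lossless test: (Type, Branch)⁺ = {Balance, Type, Branch}, which is a superkey of neither fragment — lossy.
Dependency preservation: CustID, OpenDate → Balance is not contained in any single fragment, but the restricted closure of its left-hand side across the fragments still reaches the right-hand side; the remaining FDs each lie inside some fragment. All dependencies are preserved.

lossy but dependency-preserving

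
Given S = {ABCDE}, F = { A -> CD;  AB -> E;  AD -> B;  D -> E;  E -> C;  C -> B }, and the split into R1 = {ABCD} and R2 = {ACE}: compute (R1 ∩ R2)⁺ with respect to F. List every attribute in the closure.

R1 ∩ R2 = {AC}.
A → CD applies, adding D
AD → B applies, adding B
D → E applies, adding E
Closure: {ABCDE}.

ABCDE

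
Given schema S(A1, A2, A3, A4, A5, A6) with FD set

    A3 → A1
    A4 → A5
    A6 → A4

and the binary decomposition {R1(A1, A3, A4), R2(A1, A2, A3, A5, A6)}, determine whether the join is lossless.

Common attributes: R1 ∩ R2 = {A1, A3}.
No dependency enlarges {A1, A3}, so (A1, A3)⁺ = {A1, A3}.
The closure contains neither all of R1 = {A1, A3, A4} nor all of R2 = {A1, A2, A3, A5, A6}, so the common attributes are not a superkey of either fragment. The join is lossy.

No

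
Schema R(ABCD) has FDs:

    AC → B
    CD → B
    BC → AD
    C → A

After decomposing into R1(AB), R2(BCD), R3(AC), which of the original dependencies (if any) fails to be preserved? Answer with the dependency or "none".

AC → B: restricted closure across fragments reaches B.
CD → B lies within R2.
BC → AD: restricted closure across fragments reaches AD.
C → A lies within R3.
Every dependency is enforceable on the fragments, so the decomposition is dependency-preserving.

none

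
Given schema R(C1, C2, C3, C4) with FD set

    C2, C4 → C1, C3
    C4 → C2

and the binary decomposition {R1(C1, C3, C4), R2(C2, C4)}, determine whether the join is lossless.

Yes

Common attributes: R1 ∩ R2 = {C4}.
Closure of {C4}: C4 → C2 applies, adding C2; C2, C4 → C1, C3 applies, adding C1, C3. So (C4)⁺ = {C1, C2, C3, C4}.
This closure contains every attribute of R1, so R1 ∩ R2 → R1. The join is lossless.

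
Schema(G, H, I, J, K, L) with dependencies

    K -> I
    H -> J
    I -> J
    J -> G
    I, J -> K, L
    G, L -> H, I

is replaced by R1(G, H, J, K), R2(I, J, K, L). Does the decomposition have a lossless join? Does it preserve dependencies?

lossless but not dependency-preserving

Lossless test: (J, K)⁺ = {G, H, I, J, K, L}, which contains all of one fragment — lossless.
Dependency preservation: the restricted closure of {G, L} across the fragments never reaches {H, I}, so G, L → H, I cannot be enforced without a join — not preserved.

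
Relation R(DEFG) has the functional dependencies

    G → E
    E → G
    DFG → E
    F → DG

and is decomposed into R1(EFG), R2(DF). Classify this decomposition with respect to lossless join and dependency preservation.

lossless and dependency-preserving

Lossless test: (F)⁺ = {DEFG}, which contains all of one fragment — lossless.
Dependency preservation: DFG → E; F → DG are not contained in any single fragment, but the restricted closure of each left-hand side across the fragments still reaches the right-hand side; the remaining FDs each lie inside some fragment. All dependencies are preserved.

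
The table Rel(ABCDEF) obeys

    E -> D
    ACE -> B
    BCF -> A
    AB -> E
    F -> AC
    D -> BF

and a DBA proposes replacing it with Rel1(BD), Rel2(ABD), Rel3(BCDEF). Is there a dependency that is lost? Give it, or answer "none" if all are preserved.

F -> AC

Check F → AC: no single fragment contains all of {ACF}, and the restricted closure of {F} across the fragments never reaches {AC}.
E → D is preserved.
ACE → B is preserved.
BCF → A is preserved.
AB → E is preserved.
D → BF is preserved.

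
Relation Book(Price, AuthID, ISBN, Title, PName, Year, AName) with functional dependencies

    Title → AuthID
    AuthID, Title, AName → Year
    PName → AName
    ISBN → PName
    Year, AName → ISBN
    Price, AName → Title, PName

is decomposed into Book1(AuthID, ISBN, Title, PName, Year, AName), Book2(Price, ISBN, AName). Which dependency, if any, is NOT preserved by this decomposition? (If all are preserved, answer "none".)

Check Price, AName → Title, PName: no single fragment contains all of {Price, Title, PName, AName}, and the restricted closure of {Price, AName} across the fragments never reaches {Title, PName}.
Title → AuthID is preserved.
AuthID, Title, AName → Year is preserved.
PName → AName is preserved.
ISBN → PName is preserved.
Year, AName → ISBN is preserved.

Price, AName → Title, PName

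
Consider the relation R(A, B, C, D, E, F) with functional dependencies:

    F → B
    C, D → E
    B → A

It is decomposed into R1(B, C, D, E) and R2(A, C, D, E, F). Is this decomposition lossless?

No

Common attributes: R1 ∩ R2 = {C, D, E}.
No dependency enlarges {C, D, E}, so (C, D, E)⁺ = {C, D, E}.
The closure contains neither all of R1 = {B, C, D, E} nor all of R2 = {A, C, D, E, F}, so the common attributes are not a superkey of either fragment. The join is lossy.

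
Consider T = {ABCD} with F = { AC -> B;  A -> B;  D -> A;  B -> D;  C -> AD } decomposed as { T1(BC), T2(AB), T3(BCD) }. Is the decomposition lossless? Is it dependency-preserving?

Lossless test (chase): Rows 1 and 2 agree on B; apply B→D and equate their D entries. Rows 1 and 3 agree on B; apply B→D and equate their D entries. Rows 1 and 3 agree on C; apply C→AD and equate their AD entries. Rows 1 and 2 agree on D; apply D→A and equate their A entries. Row 1 is now all distinguished symbols — the join is lossless.
Dependency preservation: AC → B; D → A; C → AD are not contained in any single fragment, but the restricted closure of each left-hand side across the fragments still reaches the right-hand side; the remaining FDs each lie inside some fragment. All dependencies are preserved.

lossless and dependency-preserving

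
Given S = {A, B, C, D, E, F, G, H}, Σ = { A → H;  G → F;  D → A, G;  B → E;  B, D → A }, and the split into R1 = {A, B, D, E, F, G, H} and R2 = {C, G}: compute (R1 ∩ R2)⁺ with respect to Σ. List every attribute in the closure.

F, G

R1 ∩ R2 = {G}.
G → F applies, adding F
Closure: {F, G}.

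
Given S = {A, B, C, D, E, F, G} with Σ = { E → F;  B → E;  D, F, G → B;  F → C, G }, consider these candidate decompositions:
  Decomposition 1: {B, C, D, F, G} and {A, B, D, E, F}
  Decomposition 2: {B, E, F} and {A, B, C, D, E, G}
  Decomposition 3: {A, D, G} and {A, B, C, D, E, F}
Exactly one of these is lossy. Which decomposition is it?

Decomposition 3

Decomposition 1: common = {B, D, F}, closure = {B, C, D, E, F, G} → lossless.
Decomposition 2: common = {B, E}, closure = {B, C, E, F, G} → lossless.
Decomposition 3: common = {A, D}, closure = {A, D} → lossy.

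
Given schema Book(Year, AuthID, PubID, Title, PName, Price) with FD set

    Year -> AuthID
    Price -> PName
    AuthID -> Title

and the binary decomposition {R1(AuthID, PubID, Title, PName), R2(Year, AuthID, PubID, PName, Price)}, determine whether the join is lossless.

Common attributes: R1 ∩ R2 = {AuthID, PubID, PName}.
Closure of {AuthID, PubID, PName}: AuthID → Title applies, adding Title. So (AuthID, PubID, PName)⁺ = {AuthID, PubID, Title, PName}.
This closure contains every attribute of R1, so R1 ∩ R2 → R1. The join is lossless.

Yes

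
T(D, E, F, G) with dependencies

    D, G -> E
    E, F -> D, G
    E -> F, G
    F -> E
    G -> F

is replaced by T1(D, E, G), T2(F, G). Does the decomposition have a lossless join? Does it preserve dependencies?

lossless and dependency-preserving

Lossless test: (G)⁺ = {D, E, F, G}, which contains all of one fragment — lossless.
Dependency preservation: E, F → D, G; E → F, G; F → E are not contained in any single fragment, but the restricted closure of each left-hand side across the fragments still reaches the right-hand side; the remaining FDs each lie inside some fragment. All dependencies are preserved.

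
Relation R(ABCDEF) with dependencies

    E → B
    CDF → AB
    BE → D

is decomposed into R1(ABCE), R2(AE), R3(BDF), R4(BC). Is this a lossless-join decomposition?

Chase test. Columns are ABCDEF; row i has aⱼ where attribute j ∈ Ri, else bᵢⱼ.
Initial tableau (one row per fragment):
  row 1: a1 a2 a3 b14 a5 b16
  row 2: a1 b22 b23 b24 a5 b26
  row 3: b31 a2 b33 a4 b35 a6
  row 4: b41 a2 a3 b44 b45 b46
Rows 1 and 2 agree on E; apply E→B and equate their B entries.
Rows 1 and 2 agree on BE; apply BE→D and equate their D entries.
No row becomes fully distinguished — the join is lossy.

No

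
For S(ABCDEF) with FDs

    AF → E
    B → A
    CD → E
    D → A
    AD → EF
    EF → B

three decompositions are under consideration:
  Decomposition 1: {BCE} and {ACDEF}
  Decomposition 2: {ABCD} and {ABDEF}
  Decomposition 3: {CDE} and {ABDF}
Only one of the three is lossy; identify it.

Decomposition 1

Decomposition 1: common = {CE}, closure = {CE} → lossy.
Decomposition 2: common = {ABD}, closure = {ABDEF} → lossless.
Decomposition 3: common = {D}, closure = {ABDEF} → lossless.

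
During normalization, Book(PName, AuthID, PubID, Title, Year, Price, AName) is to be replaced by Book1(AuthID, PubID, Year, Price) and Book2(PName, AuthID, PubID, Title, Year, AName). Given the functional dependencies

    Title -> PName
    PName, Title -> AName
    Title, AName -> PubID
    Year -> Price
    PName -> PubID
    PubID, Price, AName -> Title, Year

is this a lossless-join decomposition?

Common attributes: Book1 ∩ Book2 = {AuthID, PubID, Year}.
Closure of {AuthID, PubID, Year}: Year → Price applies, adding Price. So (AuthID, PubID, Year)⁺ = {AuthID, PubID, Year, Price}.
This closure contains every attribute of Book1, so Book1 ∩ Book2 → Book1. The join is lossless.

Yes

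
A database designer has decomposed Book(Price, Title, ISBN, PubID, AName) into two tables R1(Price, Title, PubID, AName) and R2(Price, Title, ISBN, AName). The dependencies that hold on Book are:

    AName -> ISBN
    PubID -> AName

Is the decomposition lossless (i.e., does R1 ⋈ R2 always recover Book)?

Yes

Common attributes: R1 ∩ R2 = {Price, Title, AName}.
Closure of {Price, Title, AName}: AName → ISBN applies, adding ISBN. So (Price, Title, AName)⁺ = {Price, Title, ISBN, AName}.
This closure contains every attribute of R2, so R1 ∩ R2 → R2. The join is lossless.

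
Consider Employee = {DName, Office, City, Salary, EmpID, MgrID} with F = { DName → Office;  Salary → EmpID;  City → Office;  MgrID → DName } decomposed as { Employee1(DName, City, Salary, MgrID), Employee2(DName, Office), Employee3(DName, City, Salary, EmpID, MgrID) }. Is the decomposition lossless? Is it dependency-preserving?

Lossless test (chase): Rows 1 and 2 agree on DName; apply DName→Office and equate their Office entries. Rows 1 and 3 agree on DName; apply DName→Office and equate their Office entries. Rows 1 and 3 agree on Salary; apply Salary→EmpID and equate their EmpID entries. Row 1 is now all distinguished symbols — the join is lossless.
Dependency preservation: the restricted closure of {City} across the fragments never reaches {Office}, so City → Office cannot be enforced without a join — not preserved.

lossless but not dependency-preserving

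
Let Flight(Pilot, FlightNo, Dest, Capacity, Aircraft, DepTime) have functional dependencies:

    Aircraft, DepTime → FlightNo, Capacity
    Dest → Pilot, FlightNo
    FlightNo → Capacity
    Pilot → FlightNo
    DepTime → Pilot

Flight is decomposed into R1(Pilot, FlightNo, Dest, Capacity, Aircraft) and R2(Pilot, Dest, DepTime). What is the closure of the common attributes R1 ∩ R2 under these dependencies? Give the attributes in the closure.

Pilot, FlightNo, Dest, Capacity

R1 ∩ R2 = {Pilot, Dest}.
Dest → Pilot, FlightNo applies, adding FlightNo
FlightNo → Capacity applies, adding Capacity
Closure: {Pilot, FlightNo, Dest, Capacity}.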